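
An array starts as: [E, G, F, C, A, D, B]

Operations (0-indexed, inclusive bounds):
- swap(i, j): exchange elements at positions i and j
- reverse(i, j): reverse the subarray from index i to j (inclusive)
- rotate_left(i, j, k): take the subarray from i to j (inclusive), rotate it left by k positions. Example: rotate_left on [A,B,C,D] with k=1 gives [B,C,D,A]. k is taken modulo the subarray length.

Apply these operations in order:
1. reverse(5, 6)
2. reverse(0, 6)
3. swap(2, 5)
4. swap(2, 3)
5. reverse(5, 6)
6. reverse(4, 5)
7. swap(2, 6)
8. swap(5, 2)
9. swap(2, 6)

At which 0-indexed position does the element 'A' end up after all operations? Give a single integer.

Answer: 5

Derivation:
After 1 (reverse(5, 6)): [E, G, F, C, A, B, D]
After 2 (reverse(0, 6)): [D, B, A, C, F, G, E]
After 3 (swap(2, 5)): [D, B, G, C, F, A, E]
After 4 (swap(2, 3)): [D, B, C, G, F, A, E]
After 5 (reverse(5, 6)): [D, B, C, G, F, E, A]
After 6 (reverse(4, 5)): [D, B, C, G, E, F, A]
After 7 (swap(2, 6)): [D, B, A, G, E, F, C]
After 8 (swap(5, 2)): [D, B, F, G, E, A, C]
After 9 (swap(2, 6)): [D, B, C, G, E, A, F]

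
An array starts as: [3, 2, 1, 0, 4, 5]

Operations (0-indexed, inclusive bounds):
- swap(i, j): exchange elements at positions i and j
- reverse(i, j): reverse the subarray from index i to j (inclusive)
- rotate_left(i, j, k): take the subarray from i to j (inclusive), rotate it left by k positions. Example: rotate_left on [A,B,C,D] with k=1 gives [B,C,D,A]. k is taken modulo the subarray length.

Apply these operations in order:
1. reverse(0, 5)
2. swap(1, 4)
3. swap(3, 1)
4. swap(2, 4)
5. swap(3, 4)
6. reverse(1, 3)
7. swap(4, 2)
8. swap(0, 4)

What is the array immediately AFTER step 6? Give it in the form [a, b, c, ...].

Answer: [5, 0, 4, 1, 2, 3]

Derivation:
After 1 (reverse(0, 5)): [5, 4, 0, 1, 2, 3]
After 2 (swap(1, 4)): [5, 2, 0, 1, 4, 3]
After 3 (swap(3, 1)): [5, 1, 0, 2, 4, 3]
After 4 (swap(2, 4)): [5, 1, 4, 2, 0, 3]
After 5 (swap(3, 4)): [5, 1, 4, 0, 2, 3]
After 6 (reverse(1, 3)): [5, 0, 4, 1, 2, 3]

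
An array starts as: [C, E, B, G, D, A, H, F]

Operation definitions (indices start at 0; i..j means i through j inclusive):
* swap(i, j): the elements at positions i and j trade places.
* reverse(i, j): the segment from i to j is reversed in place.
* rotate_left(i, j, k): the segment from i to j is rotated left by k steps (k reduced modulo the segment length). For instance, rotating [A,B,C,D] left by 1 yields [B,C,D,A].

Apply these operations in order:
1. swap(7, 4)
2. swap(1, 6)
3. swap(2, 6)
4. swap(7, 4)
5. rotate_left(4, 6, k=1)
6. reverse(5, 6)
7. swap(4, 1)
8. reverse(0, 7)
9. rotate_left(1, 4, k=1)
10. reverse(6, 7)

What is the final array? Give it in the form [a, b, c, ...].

After 1 (swap(7, 4)): [C, E, B, G, F, A, H, D]
After 2 (swap(1, 6)): [C, H, B, G, F, A, E, D]
After 3 (swap(2, 6)): [C, H, E, G, F, A, B, D]
After 4 (swap(7, 4)): [C, H, E, G, D, A, B, F]
After 5 (rotate_left(4, 6, k=1)): [C, H, E, G, A, B, D, F]
After 6 (reverse(5, 6)): [C, H, E, G, A, D, B, F]
After 7 (swap(4, 1)): [C, A, E, G, H, D, B, F]
After 8 (reverse(0, 7)): [F, B, D, H, G, E, A, C]
After 9 (rotate_left(1, 4, k=1)): [F, D, H, G, B, E, A, C]
After 10 (reverse(6, 7)): [F, D, H, G, B, E, C, A]

Answer: [F, D, H, G, B, E, C, A]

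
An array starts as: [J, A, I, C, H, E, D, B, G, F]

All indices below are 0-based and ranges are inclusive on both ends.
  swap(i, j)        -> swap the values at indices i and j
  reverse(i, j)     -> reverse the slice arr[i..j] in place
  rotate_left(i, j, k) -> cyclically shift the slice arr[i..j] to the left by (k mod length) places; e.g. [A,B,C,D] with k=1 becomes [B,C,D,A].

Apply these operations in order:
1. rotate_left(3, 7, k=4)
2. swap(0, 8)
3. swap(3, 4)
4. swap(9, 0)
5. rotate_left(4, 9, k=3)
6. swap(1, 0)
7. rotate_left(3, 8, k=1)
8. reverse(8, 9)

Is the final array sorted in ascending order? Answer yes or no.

After 1 (rotate_left(3, 7, k=4)): [J, A, I, B, C, H, E, D, G, F]
After 2 (swap(0, 8)): [G, A, I, B, C, H, E, D, J, F]
After 3 (swap(3, 4)): [G, A, I, C, B, H, E, D, J, F]
After 4 (swap(9, 0)): [F, A, I, C, B, H, E, D, J, G]
After 5 (rotate_left(4, 9, k=3)): [F, A, I, C, D, J, G, B, H, E]
After 6 (swap(1, 0)): [A, F, I, C, D, J, G, B, H, E]
After 7 (rotate_left(3, 8, k=1)): [A, F, I, D, J, G, B, H, C, E]
After 8 (reverse(8, 9)): [A, F, I, D, J, G, B, H, E, C]

Answer: no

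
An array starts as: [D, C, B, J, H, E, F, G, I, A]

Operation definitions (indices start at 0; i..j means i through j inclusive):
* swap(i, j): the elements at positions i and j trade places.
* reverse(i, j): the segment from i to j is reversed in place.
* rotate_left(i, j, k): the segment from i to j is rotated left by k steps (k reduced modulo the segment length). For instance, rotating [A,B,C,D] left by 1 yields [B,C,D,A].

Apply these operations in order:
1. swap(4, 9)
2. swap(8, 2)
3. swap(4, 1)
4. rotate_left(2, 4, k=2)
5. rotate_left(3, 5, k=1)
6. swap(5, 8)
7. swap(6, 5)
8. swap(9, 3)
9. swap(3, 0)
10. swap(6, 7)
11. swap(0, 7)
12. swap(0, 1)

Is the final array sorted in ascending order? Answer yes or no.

Answer: yes

Derivation:
After 1 (swap(4, 9)): [D, C, B, J, A, E, F, G, I, H]
After 2 (swap(8, 2)): [D, C, I, J, A, E, F, G, B, H]
After 3 (swap(4, 1)): [D, A, I, J, C, E, F, G, B, H]
After 4 (rotate_left(2, 4, k=2)): [D, A, C, I, J, E, F, G, B, H]
After 5 (rotate_left(3, 5, k=1)): [D, A, C, J, E, I, F, G, B, H]
After 6 (swap(5, 8)): [D, A, C, J, E, B, F, G, I, H]
After 7 (swap(6, 5)): [D, A, C, J, E, F, B, G, I, H]
After 8 (swap(9, 3)): [D, A, C, H, E, F, B, G, I, J]
After 9 (swap(3, 0)): [H, A, C, D, E, F, B, G, I, J]
After 10 (swap(6, 7)): [H, A, C, D, E, F, G, B, I, J]
After 11 (swap(0, 7)): [B, A, C, D, E, F, G, H, I, J]
After 12 (swap(0, 1)): [A, B, C, D, E, F, G, H, I, J]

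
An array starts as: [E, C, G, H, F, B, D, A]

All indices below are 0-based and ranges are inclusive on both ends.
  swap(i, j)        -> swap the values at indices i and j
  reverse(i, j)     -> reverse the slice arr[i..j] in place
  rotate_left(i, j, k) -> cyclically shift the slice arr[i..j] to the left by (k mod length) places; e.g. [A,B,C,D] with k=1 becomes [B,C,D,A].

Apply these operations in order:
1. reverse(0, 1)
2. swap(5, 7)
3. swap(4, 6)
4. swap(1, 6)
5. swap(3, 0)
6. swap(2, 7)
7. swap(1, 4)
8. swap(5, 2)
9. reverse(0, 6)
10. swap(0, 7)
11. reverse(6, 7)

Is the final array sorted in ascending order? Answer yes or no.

After 1 (reverse(0, 1)): [C, E, G, H, F, B, D, A]
After 2 (swap(5, 7)): [C, E, G, H, F, A, D, B]
After 3 (swap(4, 6)): [C, E, G, H, D, A, F, B]
After 4 (swap(1, 6)): [C, F, G, H, D, A, E, B]
After 5 (swap(3, 0)): [H, F, G, C, D, A, E, B]
After 6 (swap(2, 7)): [H, F, B, C, D, A, E, G]
After 7 (swap(1, 4)): [H, D, B, C, F, A, E, G]
After 8 (swap(5, 2)): [H, D, A, C, F, B, E, G]
After 9 (reverse(0, 6)): [E, B, F, C, A, D, H, G]
After 10 (swap(0, 7)): [G, B, F, C, A, D, H, E]
After 11 (reverse(6, 7)): [G, B, F, C, A, D, E, H]

Answer: no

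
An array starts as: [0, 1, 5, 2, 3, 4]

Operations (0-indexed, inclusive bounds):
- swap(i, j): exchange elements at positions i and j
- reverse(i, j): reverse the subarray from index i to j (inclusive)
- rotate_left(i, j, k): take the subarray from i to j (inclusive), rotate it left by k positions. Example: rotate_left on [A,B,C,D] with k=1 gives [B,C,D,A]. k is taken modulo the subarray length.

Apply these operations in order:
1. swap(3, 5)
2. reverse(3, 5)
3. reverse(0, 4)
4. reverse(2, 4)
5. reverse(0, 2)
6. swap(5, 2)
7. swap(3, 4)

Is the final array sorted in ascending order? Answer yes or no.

Answer: no

Derivation:
After 1 (swap(3, 5)): [0, 1, 5, 4, 3, 2]
After 2 (reverse(3, 5)): [0, 1, 5, 2, 3, 4]
After 3 (reverse(0, 4)): [3, 2, 5, 1, 0, 4]
After 4 (reverse(2, 4)): [3, 2, 0, 1, 5, 4]
After 5 (reverse(0, 2)): [0, 2, 3, 1, 5, 4]
After 6 (swap(5, 2)): [0, 2, 4, 1, 5, 3]
After 7 (swap(3, 4)): [0, 2, 4, 5, 1, 3]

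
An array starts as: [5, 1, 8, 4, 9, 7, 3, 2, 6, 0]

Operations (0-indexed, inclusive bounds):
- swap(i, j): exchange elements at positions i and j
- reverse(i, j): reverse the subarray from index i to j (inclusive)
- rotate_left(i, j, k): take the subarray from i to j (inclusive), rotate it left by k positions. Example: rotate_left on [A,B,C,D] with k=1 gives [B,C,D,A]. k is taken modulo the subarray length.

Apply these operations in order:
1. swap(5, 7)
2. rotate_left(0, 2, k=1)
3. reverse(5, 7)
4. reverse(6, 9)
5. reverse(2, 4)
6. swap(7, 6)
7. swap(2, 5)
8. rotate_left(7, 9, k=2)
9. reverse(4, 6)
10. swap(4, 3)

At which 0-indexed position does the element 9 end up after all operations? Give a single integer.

After 1 (swap(5, 7)): [5, 1, 8, 4, 9, 2, 3, 7, 6, 0]
After 2 (rotate_left(0, 2, k=1)): [1, 8, 5, 4, 9, 2, 3, 7, 6, 0]
After 3 (reverse(5, 7)): [1, 8, 5, 4, 9, 7, 3, 2, 6, 0]
After 4 (reverse(6, 9)): [1, 8, 5, 4, 9, 7, 0, 6, 2, 3]
After 5 (reverse(2, 4)): [1, 8, 9, 4, 5, 7, 0, 6, 2, 3]
After 6 (swap(7, 6)): [1, 8, 9, 4, 5, 7, 6, 0, 2, 3]
After 7 (swap(2, 5)): [1, 8, 7, 4, 5, 9, 6, 0, 2, 3]
After 8 (rotate_left(7, 9, k=2)): [1, 8, 7, 4, 5, 9, 6, 3, 0, 2]
After 9 (reverse(4, 6)): [1, 8, 7, 4, 6, 9, 5, 3, 0, 2]
After 10 (swap(4, 3)): [1, 8, 7, 6, 4, 9, 5, 3, 0, 2]

Answer: 5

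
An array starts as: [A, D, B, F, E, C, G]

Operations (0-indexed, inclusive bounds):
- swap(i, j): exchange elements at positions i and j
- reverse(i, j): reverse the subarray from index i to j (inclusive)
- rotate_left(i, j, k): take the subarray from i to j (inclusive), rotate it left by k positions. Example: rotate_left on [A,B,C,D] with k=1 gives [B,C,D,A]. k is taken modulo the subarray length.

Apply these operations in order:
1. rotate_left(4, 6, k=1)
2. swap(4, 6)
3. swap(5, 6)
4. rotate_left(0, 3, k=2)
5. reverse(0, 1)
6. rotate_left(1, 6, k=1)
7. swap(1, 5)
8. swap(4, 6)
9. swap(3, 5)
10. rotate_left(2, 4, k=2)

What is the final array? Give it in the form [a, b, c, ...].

After 1 (rotate_left(4, 6, k=1)): [A, D, B, F, C, G, E]
After 2 (swap(4, 6)): [A, D, B, F, E, G, C]
After 3 (swap(5, 6)): [A, D, B, F, E, C, G]
After 4 (rotate_left(0, 3, k=2)): [B, F, A, D, E, C, G]
After 5 (reverse(0, 1)): [F, B, A, D, E, C, G]
After 6 (rotate_left(1, 6, k=1)): [F, A, D, E, C, G, B]
After 7 (swap(1, 5)): [F, G, D, E, C, A, B]
After 8 (swap(4, 6)): [F, G, D, E, B, A, C]
After 9 (swap(3, 5)): [F, G, D, A, B, E, C]
After 10 (rotate_left(2, 4, k=2)): [F, G, B, D, A, E, C]

Answer: [F, G, B, D, A, E, C]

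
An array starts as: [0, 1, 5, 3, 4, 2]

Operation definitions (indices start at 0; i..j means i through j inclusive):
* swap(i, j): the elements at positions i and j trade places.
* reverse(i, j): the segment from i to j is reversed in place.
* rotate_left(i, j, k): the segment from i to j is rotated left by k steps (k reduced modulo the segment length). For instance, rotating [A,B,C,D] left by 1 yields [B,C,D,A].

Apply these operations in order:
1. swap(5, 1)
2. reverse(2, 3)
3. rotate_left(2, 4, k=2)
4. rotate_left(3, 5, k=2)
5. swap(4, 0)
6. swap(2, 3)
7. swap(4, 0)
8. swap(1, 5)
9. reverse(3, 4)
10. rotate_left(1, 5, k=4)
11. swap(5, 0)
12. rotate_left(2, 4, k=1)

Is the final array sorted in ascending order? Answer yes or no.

After 1 (swap(5, 1)): [0, 2, 5, 3, 4, 1]
After 2 (reverse(2, 3)): [0, 2, 3, 5, 4, 1]
After 3 (rotate_left(2, 4, k=2)): [0, 2, 4, 3, 5, 1]
After 4 (rotate_left(3, 5, k=2)): [0, 2, 4, 1, 3, 5]
After 5 (swap(4, 0)): [3, 2, 4, 1, 0, 5]
After 6 (swap(2, 3)): [3, 2, 1, 4, 0, 5]
After 7 (swap(4, 0)): [0, 2, 1, 4, 3, 5]
After 8 (swap(1, 5)): [0, 5, 1, 4, 3, 2]
After 9 (reverse(3, 4)): [0, 5, 1, 3, 4, 2]
After 10 (rotate_left(1, 5, k=4)): [0, 2, 5, 1, 3, 4]
After 11 (swap(5, 0)): [4, 2, 5, 1, 3, 0]
After 12 (rotate_left(2, 4, k=1)): [4, 2, 1, 3, 5, 0]

Answer: no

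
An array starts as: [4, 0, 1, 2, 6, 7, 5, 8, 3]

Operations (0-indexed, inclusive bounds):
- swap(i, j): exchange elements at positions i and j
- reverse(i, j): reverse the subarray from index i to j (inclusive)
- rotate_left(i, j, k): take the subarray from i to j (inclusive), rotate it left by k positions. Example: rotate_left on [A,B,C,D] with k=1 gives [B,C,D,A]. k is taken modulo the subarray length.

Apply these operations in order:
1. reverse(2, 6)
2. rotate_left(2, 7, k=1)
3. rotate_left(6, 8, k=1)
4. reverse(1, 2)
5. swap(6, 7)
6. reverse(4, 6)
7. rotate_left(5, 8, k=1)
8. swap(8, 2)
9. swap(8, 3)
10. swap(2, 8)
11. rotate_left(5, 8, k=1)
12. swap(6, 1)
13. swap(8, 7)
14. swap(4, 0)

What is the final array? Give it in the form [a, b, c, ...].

After 1 (reverse(2, 6)): [4, 0, 5, 7, 6, 2, 1, 8, 3]
After 2 (rotate_left(2, 7, k=1)): [4, 0, 7, 6, 2, 1, 8, 5, 3]
After 3 (rotate_left(6, 8, k=1)): [4, 0, 7, 6, 2, 1, 5, 3, 8]
After 4 (reverse(1, 2)): [4, 7, 0, 6, 2, 1, 5, 3, 8]
After 5 (swap(6, 7)): [4, 7, 0, 6, 2, 1, 3, 5, 8]
After 6 (reverse(4, 6)): [4, 7, 0, 6, 3, 1, 2, 5, 8]
After 7 (rotate_left(5, 8, k=1)): [4, 7, 0, 6, 3, 2, 5, 8, 1]
After 8 (swap(8, 2)): [4, 7, 1, 6, 3, 2, 5, 8, 0]
After 9 (swap(8, 3)): [4, 7, 1, 0, 3, 2, 5, 8, 6]
After 10 (swap(2, 8)): [4, 7, 6, 0, 3, 2, 5, 8, 1]
After 11 (rotate_left(5, 8, k=1)): [4, 7, 6, 0, 3, 5, 8, 1, 2]
After 12 (swap(6, 1)): [4, 8, 6, 0, 3, 5, 7, 1, 2]
After 13 (swap(8, 7)): [4, 8, 6, 0, 3, 5, 7, 2, 1]
After 14 (swap(4, 0)): [3, 8, 6, 0, 4, 5, 7, 2, 1]

Answer: [3, 8, 6, 0, 4, 5, 7, 2, 1]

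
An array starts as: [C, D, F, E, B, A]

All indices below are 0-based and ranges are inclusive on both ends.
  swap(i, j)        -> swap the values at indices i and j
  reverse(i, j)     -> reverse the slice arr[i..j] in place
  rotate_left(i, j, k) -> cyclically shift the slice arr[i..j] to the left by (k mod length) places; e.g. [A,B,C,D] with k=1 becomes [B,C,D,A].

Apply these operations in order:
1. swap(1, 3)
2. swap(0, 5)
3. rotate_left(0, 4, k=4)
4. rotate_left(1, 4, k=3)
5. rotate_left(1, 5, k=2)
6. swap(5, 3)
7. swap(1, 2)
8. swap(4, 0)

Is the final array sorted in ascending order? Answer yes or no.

After 1 (swap(1, 3)): [C, E, F, D, B, A]
After 2 (swap(0, 5)): [A, E, F, D, B, C]
After 3 (rotate_left(0, 4, k=4)): [B, A, E, F, D, C]
After 4 (rotate_left(1, 4, k=3)): [B, D, A, E, F, C]
After 5 (rotate_left(1, 5, k=2)): [B, E, F, C, D, A]
After 6 (swap(5, 3)): [B, E, F, A, D, C]
After 7 (swap(1, 2)): [B, F, E, A, D, C]
After 8 (swap(4, 0)): [D, F, E, A, B, C]

Answer: no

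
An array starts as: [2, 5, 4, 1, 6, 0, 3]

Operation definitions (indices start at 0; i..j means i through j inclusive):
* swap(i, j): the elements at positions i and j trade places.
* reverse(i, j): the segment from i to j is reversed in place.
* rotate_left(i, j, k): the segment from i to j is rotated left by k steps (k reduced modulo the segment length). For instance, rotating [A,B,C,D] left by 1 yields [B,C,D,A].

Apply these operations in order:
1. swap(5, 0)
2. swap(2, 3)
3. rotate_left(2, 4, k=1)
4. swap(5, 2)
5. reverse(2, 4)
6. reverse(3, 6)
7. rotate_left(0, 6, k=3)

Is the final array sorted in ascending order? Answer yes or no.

After 1 (swap(5, 0)): [0, 5, 4, 1, 6, 2, 3]
After 2 (swap(2, 3)): [0, 5, 1, 4, 6, 2, 3]
After 3 (rotate_left(2, 4, k=1)): [0, 5, 4, 6, 1, 2, 3]
After 4 (swap(5, 2)): [0, 5, 2, 6, 1, 4, 3]
After 5 (reverse(2, 4)): [0, 5, 1, 6, 2, 4, 3]
After 6 (reverse(3, 6)): [0, 5, 1, 3, 4, 2, 6]
After 7 (rotate_left(0, 6, k=3)): [3, 4, 2, 6, 0, 5, 1]

Answer: no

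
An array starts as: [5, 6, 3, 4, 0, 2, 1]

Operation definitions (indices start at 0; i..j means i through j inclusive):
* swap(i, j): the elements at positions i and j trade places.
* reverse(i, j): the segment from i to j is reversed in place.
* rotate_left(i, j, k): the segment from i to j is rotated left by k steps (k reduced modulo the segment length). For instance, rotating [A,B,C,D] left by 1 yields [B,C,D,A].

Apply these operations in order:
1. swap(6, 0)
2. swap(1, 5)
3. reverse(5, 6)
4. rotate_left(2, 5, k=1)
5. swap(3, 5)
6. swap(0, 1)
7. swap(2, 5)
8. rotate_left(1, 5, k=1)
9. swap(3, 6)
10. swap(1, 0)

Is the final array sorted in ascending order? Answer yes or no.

After 1 (swap(6, 0)): [1, 6, 3, 4, 0, 2, 5]
After 2 (swap(1, 5)): [1, 2, 3, 4, 0, 6, 5]
After 3 (reverse(5, 6)): [1, 2, 3, 4, 0, 5, 6]
After 4 (rotate_left(2, 5, k=1)): [1, 2, 4, 0, 5, 3, 6]
After 5 (swap(3, 5)): [1, 2, 4, 3, 5, 0, 6]
After 6 (swap(0, 1)): [2, 1, 4, 3, 5, 0, 6]
After 7 (swap(2, 5)): [2, 1, 0, 3, 5, 4, 6]
After 8 (rotate_left(1, 5, k=1)): [2, 0, 3, 5, 4, 1, 6]
After 9 (swap(3, 6)): [2, 0, 3, 6, 4, 1, 5]
After 10 (swap(1, 0)): [0, 2, 3, 6, 4, 1, 5]

Answer: no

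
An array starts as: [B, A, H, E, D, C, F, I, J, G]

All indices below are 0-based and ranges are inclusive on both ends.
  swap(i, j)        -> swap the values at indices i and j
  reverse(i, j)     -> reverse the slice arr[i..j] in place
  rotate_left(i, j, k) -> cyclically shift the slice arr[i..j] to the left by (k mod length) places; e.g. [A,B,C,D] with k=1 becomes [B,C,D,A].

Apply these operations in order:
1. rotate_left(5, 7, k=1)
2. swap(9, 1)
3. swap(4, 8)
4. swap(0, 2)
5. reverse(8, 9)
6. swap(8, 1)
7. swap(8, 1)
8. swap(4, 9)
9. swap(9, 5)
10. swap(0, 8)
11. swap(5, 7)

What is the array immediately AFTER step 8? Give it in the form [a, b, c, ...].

Answer: [H, G, B, E, D, F, I, C, A, J]

Derivation:
After 1 (rotate_left(5, 7, k=1)): [B, A, H, E, D, F, I, C, J, G]
After 2 (swap(9, 1)): [B, G, H, E, D, F, I, C, J, A]
After 3 (swap(4, 8)): [B, G, H, E, J, F, I, C, D, A]
After 4 (swap(0, 2)): [H, G, B, E, J, F, I, C, D, A]
After 5 (reverse(8, 9)): [H, G, B, E, J, F, I, C, A, D]
After 6 (swap(8, 1)): [H, A, B, E, J, F, I, C, G, D]
After 7 (swap(8, 1)): [H, G, B, E, J, F, I, C, A, D]
After 8 (swap(4, 9)): [H, G, B, E, D, F, I, C, A, J]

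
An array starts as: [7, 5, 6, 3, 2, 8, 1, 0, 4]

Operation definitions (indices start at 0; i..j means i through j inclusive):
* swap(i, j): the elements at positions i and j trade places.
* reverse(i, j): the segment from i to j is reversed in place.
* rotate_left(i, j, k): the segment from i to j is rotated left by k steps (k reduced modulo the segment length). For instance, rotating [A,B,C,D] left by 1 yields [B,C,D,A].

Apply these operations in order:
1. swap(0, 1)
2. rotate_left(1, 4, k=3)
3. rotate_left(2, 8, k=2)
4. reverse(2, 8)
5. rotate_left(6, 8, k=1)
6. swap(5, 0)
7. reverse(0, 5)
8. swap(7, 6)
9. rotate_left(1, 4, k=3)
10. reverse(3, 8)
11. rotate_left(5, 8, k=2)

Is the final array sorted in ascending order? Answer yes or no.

After 1 (swap(0, 1)): [5, 7, 6, 3, 2, 8, 1, 0, 4]
After 2 (rotate_left(1, 4, k=3)): [5, 2, 7, 6, 3, 8, 1, 0, 4]
After 3 (rotate_left(2, 8, k=2)): [5, 2, 3, 8, 1, 0, 4, 7, 6]
After 4 (reverse(2, 8)): [5, 2, 6, 7, 4, 0, 1, 8, 3]
After 5 (rotate_left(6, 8, k=1)): [5, 2, 6, 7, 4, 0, 8, 3, 1]
After 6 (swap(5, 0)): [0, 2, 6, 7, 4, 5, 8, 3, 1]
After 7 (reverse(0, 5)): [5, 4, 7, 6, 2, 0, 8, 3, 1]
After 8 (swap(7, 6)): [5, 4, 7, 6, 2, 0, 3, 8, 1]
After 9 (rotate_left(1, 4, k=3)): [5, 2, 4, 7, 6, 0, 3, 8, 1]
After 10 (reverse(3, 8)): [5, 2, 4, 1, 8, 3, 0, 6, 7]
After 11 (rotate_left(5, 8, k=2)): [5, 2, 4, 1, 8, 6, 7, 3, 0]

Answer: no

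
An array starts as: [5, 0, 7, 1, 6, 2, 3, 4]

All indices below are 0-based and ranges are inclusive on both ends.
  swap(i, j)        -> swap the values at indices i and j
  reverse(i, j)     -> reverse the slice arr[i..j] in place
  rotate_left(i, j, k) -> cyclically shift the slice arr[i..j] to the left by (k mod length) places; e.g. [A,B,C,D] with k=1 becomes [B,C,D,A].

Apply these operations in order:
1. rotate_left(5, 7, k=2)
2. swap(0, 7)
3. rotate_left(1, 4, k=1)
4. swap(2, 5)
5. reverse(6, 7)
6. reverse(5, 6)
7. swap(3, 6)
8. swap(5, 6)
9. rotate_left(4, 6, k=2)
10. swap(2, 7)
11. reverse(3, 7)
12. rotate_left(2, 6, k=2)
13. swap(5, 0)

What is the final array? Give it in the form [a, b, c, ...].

Answer: [2, 7, 6, 0, 5, 3, 4, 1]

Derivation:
After 1 (rotate_left(5, 7, k=2)): [5, 0, 7, 1, 6, 4, 2, 3]
After 2 (swap(0, 7)): [3, 0, 7, 1, 6, 4, 2, 5]
After 3 (rotate_left(1, 4, k=1)): [3, 7, 1, 6, 0, 4, 2, 5]
After 4 (swap(2, 5)): [3, 7, 4, 6, 0, 1, 2, 5]
After 5 (reverse(6, 7)): [3, 7, 4, 6, 0, 1, 5, 2]
After 6 (reverse(5, 6)): [3, 7, 4, 6, 0, 5, 1, 2]
After 7 (swap(3, 6)): [3, 7, 4, 1, 0, 5, 6, 2]
After 8 (swap(5, 6)): [3, 7, 4, 1, 0, 6, 5, 2]
After 9 (rotate_left(4, 6, k=2)): [3, 7, 4, 1, 5, 0, 6, 2]
After 10 (swap(2, 7)): [3, 7, 2, 1, 5, 0, 6, 4]
After 11 (reverse(3, 7)): [3, 7, 2, 4, 6, 0, 5, 1]
After 12 (rotate_left(2, 6, k=2)): [3, 7, 6, 0, 5, 2, 4, 1]
After 13 (swap(5, 0)): [2, 7, 6, 0, 5, 3, 4, 1]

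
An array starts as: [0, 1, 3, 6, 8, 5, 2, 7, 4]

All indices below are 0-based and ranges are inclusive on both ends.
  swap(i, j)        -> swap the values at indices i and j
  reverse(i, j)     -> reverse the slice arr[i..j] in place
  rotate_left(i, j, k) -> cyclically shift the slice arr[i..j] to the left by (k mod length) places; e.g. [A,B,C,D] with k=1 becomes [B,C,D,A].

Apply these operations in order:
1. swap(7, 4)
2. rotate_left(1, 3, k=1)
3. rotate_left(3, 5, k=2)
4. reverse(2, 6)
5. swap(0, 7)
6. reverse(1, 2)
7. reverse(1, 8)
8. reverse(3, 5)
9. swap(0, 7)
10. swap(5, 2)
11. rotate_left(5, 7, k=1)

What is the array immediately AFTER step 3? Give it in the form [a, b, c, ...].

After 1 (swap(7, 4)): [0, 1, 3, 6, 7, 5, 2, 8, 4]
After 2 (rotate_left(1, 3, k=1)): [0, 3, 6, 1, 7, 5, 2, 8, 4]
After 3 (rotate_left(3, 5, k=2)): [0, 3, 6, 5, 1, 7, 2, 8, 4]

Answer: [0, 3, 6, 5, 1, 7, 2, 8, 4]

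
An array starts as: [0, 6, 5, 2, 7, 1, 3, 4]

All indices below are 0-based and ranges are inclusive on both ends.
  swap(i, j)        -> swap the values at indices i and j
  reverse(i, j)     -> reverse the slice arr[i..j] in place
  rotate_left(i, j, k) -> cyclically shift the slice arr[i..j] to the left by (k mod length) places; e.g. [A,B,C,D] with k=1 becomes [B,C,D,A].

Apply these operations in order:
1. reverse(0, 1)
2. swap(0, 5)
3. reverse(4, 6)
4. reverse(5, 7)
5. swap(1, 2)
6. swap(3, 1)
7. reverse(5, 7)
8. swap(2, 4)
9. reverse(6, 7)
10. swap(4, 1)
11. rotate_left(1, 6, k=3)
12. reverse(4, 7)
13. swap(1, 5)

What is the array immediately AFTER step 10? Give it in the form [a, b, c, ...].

After 1 (reverse(0, 1)): [6, 0, 5, 2, 7, 1, 3, 4]
After 2 (swap(0, 5)): [1, 0, 5, 2, 7, 6, 3, 4]
After 3 (reverse(4, 6)): [1, 0, 5, 2, 3, 6, 7, 4]
After 4 (reverse(5, 7)): [1, 0, 5, 2, 3, 4, 7, 6]
After 5 (swap(1, 2)): [1, 5, 0, 2, 3, 4, 7, 6]
After 6 (swap(3, 1)): [1, 2, 0, 5, 3, 4, 7, 6]
After 7 (reverse(5, 7)): [1, 2, 0, 5, 3, 6, 7, 4]
After 8 (swap(2, 4)): [1, 2, 3, 5, 0, 6, 7, 4]
After 9 (reverse(6, 7)): [1, 2, 3, 5, 0, 6, 4, 7]
After 10 (swap(4, 1)): [1, 0, 3, 5, 2, 6, 4, 7]

Answer: [1, 0, 3, 5, 2, 6, 4, 7]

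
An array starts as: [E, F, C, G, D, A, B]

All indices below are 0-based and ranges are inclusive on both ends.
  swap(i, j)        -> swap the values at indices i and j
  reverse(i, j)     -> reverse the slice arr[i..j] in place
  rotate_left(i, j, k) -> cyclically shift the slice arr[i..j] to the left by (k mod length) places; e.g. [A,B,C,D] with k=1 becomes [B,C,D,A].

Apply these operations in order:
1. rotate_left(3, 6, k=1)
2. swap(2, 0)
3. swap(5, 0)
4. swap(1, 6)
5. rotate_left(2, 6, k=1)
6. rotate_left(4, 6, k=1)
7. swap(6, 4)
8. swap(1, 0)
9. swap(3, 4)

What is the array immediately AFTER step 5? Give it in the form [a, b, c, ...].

Answer: [B, G, D, A, C, F, E]

Derivation:
After 1 (rotate_left(3, 6, k=1)): [E, F, C, D, A, B, G]
After 2 (swap(2, 0)): [C, F, E, D, A, B, G]
After 3 (swap(5, 0)): [B, F, E, D, A, C, G]
After 4 (swap(1, 6)): [B, G, E, D, A, C, F]
After 5 (rotate_left(2, 6, k=1)): [B, G, D, A, C, F, E]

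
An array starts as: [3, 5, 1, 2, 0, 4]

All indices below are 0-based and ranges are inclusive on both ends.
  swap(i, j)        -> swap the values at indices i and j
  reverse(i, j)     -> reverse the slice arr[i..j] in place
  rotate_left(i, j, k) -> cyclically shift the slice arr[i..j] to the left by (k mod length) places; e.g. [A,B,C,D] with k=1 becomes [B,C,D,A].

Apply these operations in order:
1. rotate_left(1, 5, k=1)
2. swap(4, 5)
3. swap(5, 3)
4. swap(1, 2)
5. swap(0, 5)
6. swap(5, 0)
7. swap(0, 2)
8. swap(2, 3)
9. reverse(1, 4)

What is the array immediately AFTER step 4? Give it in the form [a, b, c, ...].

After 1 (rotate_left(1, 5, k=1)): [3, 1, 2, 0, 4, 5]
After 2 (swap(4, 5)): [3, 1, 2, 0, 5, 4]
After 3 (swap(5, 3)): [3, 1, 2, 4, 5, 0]
After 4 (swap(1, 2)): [3, 2, 1, 4, 5, 0]

Answer: [3, 2, 1, 4, 5, 0]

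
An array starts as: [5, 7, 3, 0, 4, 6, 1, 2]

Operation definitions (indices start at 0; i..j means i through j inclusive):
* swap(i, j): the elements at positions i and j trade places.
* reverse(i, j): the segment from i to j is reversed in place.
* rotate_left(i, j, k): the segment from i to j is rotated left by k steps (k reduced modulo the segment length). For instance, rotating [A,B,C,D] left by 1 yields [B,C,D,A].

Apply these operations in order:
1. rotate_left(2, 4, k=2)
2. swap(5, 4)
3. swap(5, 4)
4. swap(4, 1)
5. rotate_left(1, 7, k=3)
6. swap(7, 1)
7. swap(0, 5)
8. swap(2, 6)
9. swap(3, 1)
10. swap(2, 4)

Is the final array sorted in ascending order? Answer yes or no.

After 1 (rotate_left(2, 4, k=2)): [5, 7, 4, 3, 0, 6, 1, 2]
After 2 (swap(5, 4)): [5, 7, 4, 3, 6, 0, 1, 2]
After 3 (swap(5, 4)): [5, 7, 4, 3, 0, 6, 1, 2]
After 4 (swap(4, 1)): [5, 0, 4, 3, 7, 6, 1, 2]
After 5 (rotate_left(1, 7, k=3)): [5, 7, 6, 1, 2, 0, 4, 3]
After 6 (swap(7, 1)): [5, 3, 6, 1, 2, 0, 4, 7]
After 7 (swap(0, 5)): [0, 3, 6, 1, 2, 5, 4, 7]
After 8 (swap(2, 6)): [0, 3, 4, 1, 2, 5, 6, 7]
After 9 (swap(3, 1)): [0, 1, 4, 3, 2, 5, 6, 7]
After 10 (swap(2, 4)): [0, 1, 2, 3, 4, 5, 6, 7]

Answer: yes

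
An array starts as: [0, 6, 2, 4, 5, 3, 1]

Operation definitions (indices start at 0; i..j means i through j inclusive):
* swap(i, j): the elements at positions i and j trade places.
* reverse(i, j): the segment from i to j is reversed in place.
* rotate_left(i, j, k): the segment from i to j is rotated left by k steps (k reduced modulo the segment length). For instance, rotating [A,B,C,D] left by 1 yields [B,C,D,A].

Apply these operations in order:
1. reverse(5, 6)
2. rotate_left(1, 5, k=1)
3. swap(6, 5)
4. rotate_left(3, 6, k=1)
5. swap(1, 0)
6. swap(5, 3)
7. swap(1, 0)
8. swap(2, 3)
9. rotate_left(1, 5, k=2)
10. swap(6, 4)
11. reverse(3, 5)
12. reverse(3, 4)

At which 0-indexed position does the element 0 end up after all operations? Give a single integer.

After 1 (reverse(5, 6)): [0, 6, 2, 4, 5, 1, 3]
After 2 (rotate_left(1, 5, k=1)): [0, 2, 4, 5, 1, 6, 3]
After 3 (swap(6, 5)): [0, 2, 4, 5, 1, 3, 6]
After 4 (rotate_left(3, 6, k=1)): [0, 2, 4, 1, 3, 6, 5]
After 5 (swap(1, 0)): [2, 0, 4, 1, 3, 6, 5]
After 6 (swap(5, 3)): [2, 0, 4, 6, 3, 1, 5]
After 7 (swap(1, 0)): [0, 2, 4, 6, 3, 1, 5]
After 8 (swap(2, 3)): [0, 2, 6, 4, 3, 1, 5]
After 9 (rotate_left(1, 5, k=2)): [0, 4, 3, 1, 2, 6, 5]
After 10 (swap(6, 4)): [0, 4, 3, 1, 5, 6, 2]
After 11 (reverse(3, 5)): [0, 4, 3, 6, 5, 1, 2]
After 12 (reverse(3, 4)): [0, 4, 3, 5, 6, 1, 2]

Answer: 0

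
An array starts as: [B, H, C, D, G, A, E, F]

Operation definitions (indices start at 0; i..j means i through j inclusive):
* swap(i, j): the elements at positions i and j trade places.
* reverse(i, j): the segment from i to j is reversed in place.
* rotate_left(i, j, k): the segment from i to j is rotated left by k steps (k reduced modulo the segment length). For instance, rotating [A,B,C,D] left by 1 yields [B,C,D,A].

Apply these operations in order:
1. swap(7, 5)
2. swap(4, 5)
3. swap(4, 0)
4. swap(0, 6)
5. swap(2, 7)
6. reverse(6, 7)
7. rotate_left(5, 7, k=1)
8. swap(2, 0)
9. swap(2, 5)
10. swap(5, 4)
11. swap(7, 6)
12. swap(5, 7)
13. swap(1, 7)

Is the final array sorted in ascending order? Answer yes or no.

After 1 (swap(7, 5)): [B, H, C, D, G, F, E, A]
After 2 (swap(4, 5)): [B, H, C, D, F, G, E, A]
After 3 (swap(4, 0)): [F, H, C, D, B, G, E, A]
After 4 (swap(0, 6)): [E, H, C, D, B, G, F, A]
After 5 (swap(2, 7)): [E, H, A, D, B, G, F, C]
After 6 (reverse(6, 7)): [E, H, A, D, B, G, C, F]
After 7 (rotate_left(5, 7, k=1)): [E, H, A, D, B, C, F, G]
After 8 (swap(2, 0)): [A, H, E, D, B, C, F, G]
After 9 (swap(2, 5)): [A, H, C, D, B, E, F, G]
After 10 (swap(5, 4)): [A, H, C, D, E, B, F, G]
After 11 (swap(7, 6)): [A, H, C, D, E, B, G, F]
After 12 (swap(5, 7)): [A, H, C, D, E, F, G, B]
After 13 (swap(1, 7)): [A, B, C, D, E, F, G, H]

Answer: yes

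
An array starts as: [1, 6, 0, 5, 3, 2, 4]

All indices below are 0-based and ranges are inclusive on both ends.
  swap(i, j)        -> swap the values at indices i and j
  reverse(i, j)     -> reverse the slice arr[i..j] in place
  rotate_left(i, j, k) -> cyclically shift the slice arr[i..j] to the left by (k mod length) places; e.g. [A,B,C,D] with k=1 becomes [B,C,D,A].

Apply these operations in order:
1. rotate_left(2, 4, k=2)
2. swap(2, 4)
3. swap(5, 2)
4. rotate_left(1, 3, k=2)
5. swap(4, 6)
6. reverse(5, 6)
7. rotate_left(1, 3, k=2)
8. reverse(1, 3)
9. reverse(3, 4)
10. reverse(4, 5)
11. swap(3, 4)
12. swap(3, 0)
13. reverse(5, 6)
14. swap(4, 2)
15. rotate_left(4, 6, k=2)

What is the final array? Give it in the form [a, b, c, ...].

After 1 (rotate_left(2, 4, k=2)): [1, 6, 3, 0, 5, 2, 4]
After 2 (swap(2, 4)): [1, 6, 5, 0, 3, 2, 4]
After 3 (swap(5, 2)): [1, 6, 2, 0, 3, 5, 4]
After 4 (rotate_left(1, 3, k=2)): [1, 0, 6, 2, 3, 5, 4]
After 5 (swap(4, 6)): [1, 0, 6, 2, 4, 5, 3]
After 6 (reverse(5, 6)): [1, 0, 6, 2, 4, 3, 5]
After 7 (rotate_left(1, 3, k=2)): [1, 2, 0, 6, 4, 3, 5]
After 8 (reverse(1, 3)): [1, 6, 0, 2, 4, 3, 5]
After 9 (reverse(3, 4)): [1, 6, 0, 4, 2, 3, 5]
After 10 (reverse(4, 5)): [1, 6, 0, 4, 3, 2, 5]
After 11 (swap(3, 4)): [1, 6, 0, 3, 4, 2, 5]
After 12 (swap(3, 0)): [3, 6, 0, 1, 4, 2, 5]
After 13 (reverse(5, 6)): [3, 6, 0, 1, 4, 5, 2]
After 14 (swap(4, 2)): [3, 6, 4, 1, 0, 5, 2]
After 15 (rotate_left(4, 6, k=2)): [3, 6, 4, 1, 2, 0, 5]

Answer: [3, 6, 4, 1, 2, 0, 5]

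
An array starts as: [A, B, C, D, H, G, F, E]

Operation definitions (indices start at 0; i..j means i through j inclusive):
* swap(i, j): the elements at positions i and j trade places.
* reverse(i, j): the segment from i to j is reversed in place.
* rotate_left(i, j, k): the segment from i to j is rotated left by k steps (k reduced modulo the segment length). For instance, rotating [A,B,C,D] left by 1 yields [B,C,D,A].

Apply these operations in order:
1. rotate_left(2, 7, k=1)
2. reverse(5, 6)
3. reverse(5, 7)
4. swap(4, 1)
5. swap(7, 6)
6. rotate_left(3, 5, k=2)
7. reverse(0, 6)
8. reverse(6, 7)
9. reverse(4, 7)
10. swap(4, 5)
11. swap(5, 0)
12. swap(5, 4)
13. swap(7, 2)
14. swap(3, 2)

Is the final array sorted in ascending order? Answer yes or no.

After 1 (rotate_left(2, 7, k=1)): [A, B, D, H, G, F, E, C]
After 2 (reverse(5, 6)): [A, B, D, H, G, E, F, C]
After 3 (reverse(5, 7)): [A, B, D, H, G, C, F, E]
After 4 (swap(4, 1)): [A, G, D, H, B, C, F, E]
After 5 (swap(7, 6)): [A, G, D, H, B, C, E, F]
After 6 (rotate_left(3, 5, k=2)): [A, G, D, C, H, B, E, F]
After 7 (reverse(0, 6)): [E, B, H, C, D, G, A, F]
After 8 (reverse(6, 7)): [E, B, H, C, D, G, F, A]
After 9 (reverse(4, 7)): [E, B, H, C, A, F, G, D]
After 10 (swap(4, 5)): [E, B, H, C, F, A, G, D]
After 11 (swap(5, 0)): [A, B, H, C, F, E, G, D]
After 12 (swap(5, 4)): [A, B, H, C, E, F, G, D]
After 13 (swap(7, 2)): [A, B, D, C, E, F, G, H]
After 14 (swap(3, 2)): [A, B, C, D, E, F, G, H]

Answer: yes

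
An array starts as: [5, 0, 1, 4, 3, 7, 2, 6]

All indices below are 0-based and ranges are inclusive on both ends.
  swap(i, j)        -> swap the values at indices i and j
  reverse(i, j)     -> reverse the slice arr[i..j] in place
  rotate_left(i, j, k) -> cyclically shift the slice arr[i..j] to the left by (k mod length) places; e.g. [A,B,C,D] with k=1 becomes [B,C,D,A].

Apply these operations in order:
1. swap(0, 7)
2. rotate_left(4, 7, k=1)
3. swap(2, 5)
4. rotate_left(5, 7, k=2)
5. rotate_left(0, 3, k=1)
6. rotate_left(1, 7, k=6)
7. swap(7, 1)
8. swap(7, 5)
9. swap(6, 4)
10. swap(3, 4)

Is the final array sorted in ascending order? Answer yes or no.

After 1 (swap(0, 7)): [6, 0, 1, 4, 3, 7, 2, 5]
After 2 (rotate_left(4, 7, k=1)): [6, 0, 1, 4, 7, 2, 5, 3]
After 3 (swap(2, 5)): [6, 0, 2, 4, 7, 1, 5, 3]
After 4 (rotate_left(5, 7, k=2)): [6, 0, 2, 4, 7, 3, 1, 5]
After 5 (rotate_left(0, 3, k=1)): [0, 2, 4, 6, 7, 3, 1, 5]
After 6 (rotate_left(1, 7, k=6)): [0, 5, 2, 4, 6, 7, 3, 1]
After 7 (swap(7, 1)): [0, 1, 2, 4, 6, 7, 3, 5]
After 8 (swap(7, 5)): [0, 1, 2, 4, 6, 5, 3, 7]
After 9 (swap(6, 4)): [0, 1, 2, 4, 3, 5, 6, 7]
After 10 (swap(3, 4)): [0, 1, 2, 3, 4, 5, 6, 7]

Answer: yes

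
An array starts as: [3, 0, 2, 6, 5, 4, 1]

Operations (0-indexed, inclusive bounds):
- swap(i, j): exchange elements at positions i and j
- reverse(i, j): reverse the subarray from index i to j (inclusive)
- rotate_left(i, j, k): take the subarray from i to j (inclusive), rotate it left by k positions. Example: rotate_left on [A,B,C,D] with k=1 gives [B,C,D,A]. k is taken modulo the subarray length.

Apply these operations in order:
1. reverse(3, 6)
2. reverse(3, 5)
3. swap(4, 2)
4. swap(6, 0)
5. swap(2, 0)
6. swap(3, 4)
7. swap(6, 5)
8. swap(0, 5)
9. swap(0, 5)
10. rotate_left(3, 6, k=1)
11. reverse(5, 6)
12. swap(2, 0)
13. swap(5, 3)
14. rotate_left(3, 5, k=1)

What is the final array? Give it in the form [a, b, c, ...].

Answer: [6, 0, 4, 3, 5, 2, 1]

Derivation:
After 1 (reverse(3, 6)): [3, 0, 2, 1, 4, 5, 6]
After 2 (reverse(3, 5)): [3, 0, 2, 5, 4, 1, 6]
After 3 (swap(4, 2)): [3, 0, 4, 5, 2, 1, 6]
After 4 (swap(6, 0)): [6, 0, 4, 5, 2, 1, 3]
After 5 (swap(2, 0)): [4, 0, 6, 5, 2, 1, 3]
After 6 (swap(3, 4)): [4, 0, 6, 2, 5, 1, 3]
After 7 (swap(6, 5)): [4, 0, 6, 2, 5, 3, 1]
After 8 (swap(0, 5)): [3, 0, 6, 2, 5, 4, 1]
After 9 (swap(0, 5)): [4, 0, 6, 2, 5, 3, 1]
After 10 (rotate_left(3, 6, k=1)): [4, 0, 6, 5, 3, 1, 2]
After 11 (reverse(5, 6)): [4, 0, 6, 5, 3, 2, 1]
After 12 (swap(2, 0)): [6, 0, 4, 5, 3, 2, 1]
After 13 (swap(5, 3)): [6, 0, 4, 2, 3, 5, 1]
After 14 (rotate_left(3, 5, k=1)): [6, 0, 4, 3, 5, 2, 1]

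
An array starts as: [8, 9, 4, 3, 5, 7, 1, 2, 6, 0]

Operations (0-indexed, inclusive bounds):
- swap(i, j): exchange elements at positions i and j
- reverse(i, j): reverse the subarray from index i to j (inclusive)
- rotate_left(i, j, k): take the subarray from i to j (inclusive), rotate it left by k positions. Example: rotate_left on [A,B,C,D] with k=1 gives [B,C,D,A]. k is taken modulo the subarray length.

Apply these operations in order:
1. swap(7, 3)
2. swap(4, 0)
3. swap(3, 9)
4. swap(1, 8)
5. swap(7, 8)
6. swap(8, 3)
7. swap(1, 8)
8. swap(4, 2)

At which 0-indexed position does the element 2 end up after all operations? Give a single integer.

After 1 (swap(7, 3)): [8, 9, 4, 2, 5, 7, 1, 3, 6, 0]
After 2 (swap(4, 0)): [5, 9, 4, 2, 8, 7, 1, 3, 6, 0]
After 3 (swap(3, 9)): [5, 9, 4, 0, 8, 7, 1, 3, 6, 2]
After 4 (swap(1, 8)): [5, 6, 4, 0, 8, 7, 1, 3, 9, 2]
After 5 (swap(7, 8)): [5, 6, 4, 0, 8, 7, 1, 9, 3, 2]
After 6 (swap(8, 3)): [5, 6, 4, 3, 8, 7, 1, 9, 0, 2]
After 7 (swap(1, 8)): [5, 0, 4, 3, 8, 7, 1, 9, 6, 2]
After 8 (swap(4, 2)): [5, 0, 8, 3, 4, 7, 1, 9, 6, 2]

Answer: 9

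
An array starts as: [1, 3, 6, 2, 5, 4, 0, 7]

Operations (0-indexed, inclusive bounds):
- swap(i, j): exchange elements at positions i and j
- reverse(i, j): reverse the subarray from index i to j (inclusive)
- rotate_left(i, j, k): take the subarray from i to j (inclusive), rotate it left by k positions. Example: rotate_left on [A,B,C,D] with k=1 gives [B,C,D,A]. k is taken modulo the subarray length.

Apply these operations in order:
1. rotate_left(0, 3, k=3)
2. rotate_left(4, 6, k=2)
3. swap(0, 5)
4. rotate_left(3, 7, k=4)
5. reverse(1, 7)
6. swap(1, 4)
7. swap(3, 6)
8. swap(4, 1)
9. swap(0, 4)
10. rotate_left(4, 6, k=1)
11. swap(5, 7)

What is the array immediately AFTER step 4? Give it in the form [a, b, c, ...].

Answer: [5, 1, 3, 7, 6, 0, 2, 4]

Derivation:
After 1 (rotate_left(0, 3, k=3)): [2, 1, 3, 6, 5, 4, 0, 7]
After 2 (rotate_left(4, 6, k=2)): [2, 1, 3, 6, 0, 5, 4, 7]
After 3 (swap(0, 5)): [5, 1, 3, 6, 0, 2, 4, 7]
After 4 (rotate_left(3, 7, k=4)): [5, 1, 3, 7, 6, 0, 2, 4]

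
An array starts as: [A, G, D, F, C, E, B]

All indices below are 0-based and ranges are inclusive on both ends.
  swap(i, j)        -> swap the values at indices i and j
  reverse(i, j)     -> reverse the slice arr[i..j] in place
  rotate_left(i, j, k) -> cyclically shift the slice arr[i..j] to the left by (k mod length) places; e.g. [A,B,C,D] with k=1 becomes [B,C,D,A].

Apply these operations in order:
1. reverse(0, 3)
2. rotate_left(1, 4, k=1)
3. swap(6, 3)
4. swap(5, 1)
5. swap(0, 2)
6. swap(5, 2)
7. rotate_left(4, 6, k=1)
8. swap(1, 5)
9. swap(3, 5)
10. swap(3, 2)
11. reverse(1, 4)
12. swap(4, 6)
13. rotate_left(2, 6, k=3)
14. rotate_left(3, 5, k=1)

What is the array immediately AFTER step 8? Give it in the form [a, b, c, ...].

After 1 (reverse(0, 3)): [F, D, G, A, C, E, B]
After 2 (rotate_left(1, 4, k=1)): [F, G, A, C, D, E, B]
After 3 (swap(6, 3)): [F, G, A, B, D, E, C]
After 4 (swap(5, 1)): [F, E, A, B, D, G, C]
After 5 (swap(0, 2)): [A, E, F, B, D, G, C]
After 6 (swap(5, 2)): [A, E, G, B, D, F, C]
After 7 (rotate_left(4, 6, k=1)): [A, E, G, B, F, C, D]
After 8 (swap(1, 5)): [A, C, G, B, F, E, D]

Answer: [A, C, G, B, F, E, D]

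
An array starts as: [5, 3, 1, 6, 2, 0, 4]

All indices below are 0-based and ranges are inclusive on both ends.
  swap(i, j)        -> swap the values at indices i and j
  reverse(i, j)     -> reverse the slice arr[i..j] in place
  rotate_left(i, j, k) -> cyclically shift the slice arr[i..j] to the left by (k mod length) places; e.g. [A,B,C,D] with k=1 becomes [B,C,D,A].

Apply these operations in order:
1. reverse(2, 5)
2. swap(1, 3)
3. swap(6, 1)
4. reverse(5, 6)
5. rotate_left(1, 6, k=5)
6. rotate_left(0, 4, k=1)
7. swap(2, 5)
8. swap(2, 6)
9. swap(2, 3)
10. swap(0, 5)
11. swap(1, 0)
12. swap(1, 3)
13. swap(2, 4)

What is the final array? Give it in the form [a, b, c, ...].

Answer: [4, 2, 5, 0, 3, 1, 6]

Derivation:
After 1 (reverse(2, 5)): [5, 3, 0, 2, 6, 1, 4]
After 2 (swap(1, 3)): [5, 2, 0, 3, 6, 1, 4]
After 3 (swap(6, 1)): [5, 4, 0, 3, 6, 1, 2]
After 4 (reverse(5, 6)): [5, 4, 0, 3, 6, 2, 1]
After 5 (rotate_left(1, 6, k=5)): [5, 1, 4, 0, 3, 6, 2]
After 6 (rotate_left(0, 4, k=1)): [1, 4, 0, 3, 5, 6, 2]
After 7 (swap(2, 5)): [1, 4, 6, 3, 5, 0, 2]
After 8 (swap(2, 6)): [1, 4, 2, 3, 5, 0, 6]
After 9 (swap(2, 3)): [1, 4, 3, 2, 5, 0, 6]
After 10 (swap(0, 5)): [0, 4, 3, 2, 5, 1, 6]
After 11 (swap(1, 0)): [4, 0, 3, 2, 5, 1, 6]
After 12 (swap(1, 3)): [4, 2, 3, 0, 5, 1, 6]
After 13 (swap(2, 4)): [4, 2, 5, 0, 3, 1, 6]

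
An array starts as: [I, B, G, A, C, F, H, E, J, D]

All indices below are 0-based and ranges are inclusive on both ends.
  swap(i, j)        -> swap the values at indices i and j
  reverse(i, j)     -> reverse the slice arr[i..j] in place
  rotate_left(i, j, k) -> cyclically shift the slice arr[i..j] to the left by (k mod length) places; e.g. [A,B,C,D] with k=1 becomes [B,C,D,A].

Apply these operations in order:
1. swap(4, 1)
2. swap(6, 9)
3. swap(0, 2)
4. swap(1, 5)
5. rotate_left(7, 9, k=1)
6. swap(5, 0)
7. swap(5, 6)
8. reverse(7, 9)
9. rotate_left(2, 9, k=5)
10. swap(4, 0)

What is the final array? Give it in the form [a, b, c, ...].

Answer: [J, F, E, H, C, I, A, B, D, G]

Derivation:
After 1 (swap(4, 1)): [I, C, G, A, B, F, H, E, J, D]
After 2 (swap(6, 9)): [I, C, G, A, B, F, D, E, J, H]
After 3 (swap(0, 2)): [G, C, I, A, B, F, D, E, J, H]
After 4 (swap(1, 5)): [G, F, I, A, B, C, D, E, J, H]
After 5 (rotate_left(7, 9, k=1)): [G, F, I, A, B, C, D, J, H, E]
After 6 (swap(5, 0)): [C, F, I, A, B, G, D, J, H, E]
After 7 (swap(5, 6)): [C, F, I, A, B, D, G, J, H, E]
After 8 (reverse(7, 9)): [C, F, I, A, B, D, G, E, H, J]
After 9 (rotate_left(2, 9, k=5)): [C, F, E, H, J, I, A, B, D, G]
After 10 (swap(4, 0)): [J, F, E, H, C, I, A, B, D, G]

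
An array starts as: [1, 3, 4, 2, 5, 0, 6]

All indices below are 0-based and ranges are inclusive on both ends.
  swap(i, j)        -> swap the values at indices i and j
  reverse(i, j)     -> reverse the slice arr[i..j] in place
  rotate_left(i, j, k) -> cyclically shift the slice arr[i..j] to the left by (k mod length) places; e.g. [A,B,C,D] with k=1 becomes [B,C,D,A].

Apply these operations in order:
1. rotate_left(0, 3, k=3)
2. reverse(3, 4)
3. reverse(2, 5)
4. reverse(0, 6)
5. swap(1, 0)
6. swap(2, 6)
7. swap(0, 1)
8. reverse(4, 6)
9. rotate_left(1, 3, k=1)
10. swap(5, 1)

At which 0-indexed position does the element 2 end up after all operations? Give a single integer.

After 1 (rotate_left(0, 3, k=3)): [2, 1, 3, 4, 5, 0, 6]
After 2 (reverse(3, 4)): [2, 1, 3, 5, 4, 0, 6]
After 3 (reverse(2, 5)): [2, 1, 0, 4, 5, 3, 6]
After 4 (reverse(0, 6)): [6, 3, 5, 4, 0, 1, 2]
After 5 (swap(1, 0)): [3, 6, 5, 4, 0, 1, 2]
After 6 (swap(2, 6)): [3, 6, 2, 4, 0, 1, 5]
After 7 (swap(0, 1)): [6, 3, 2, 4, 0, 1, 5]
After 8 (reverse(4, 6)): [6, 3, 2, 4, 5, 1, 0]
After 9 (rotate_left(1, 3, k=1)): [6, 2, 4, 3, 5, 1, 0]
After 10 (swap(5, 1)): [6, 1, 4, 3, 5, 2, 0]

Answer: 5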